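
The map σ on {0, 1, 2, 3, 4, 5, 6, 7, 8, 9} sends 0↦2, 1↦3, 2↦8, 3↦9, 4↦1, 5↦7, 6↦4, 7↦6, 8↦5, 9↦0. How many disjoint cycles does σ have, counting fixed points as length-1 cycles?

Cycle decomposition: (0 2 8 5 7 6 4 1 3 9).
1 cycle.

1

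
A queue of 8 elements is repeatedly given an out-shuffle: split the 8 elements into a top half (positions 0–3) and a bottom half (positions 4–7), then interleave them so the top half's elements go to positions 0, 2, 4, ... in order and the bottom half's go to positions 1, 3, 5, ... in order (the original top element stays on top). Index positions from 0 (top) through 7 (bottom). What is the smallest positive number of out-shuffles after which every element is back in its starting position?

The out-shuffle permutes the 8 positions with cycle lengths [1, 1, 3, 3].
Every element is home exactly when every cycle has completed a whole number of laps, i.e. after lcm(1, 3) = 3 out-shuffles.

3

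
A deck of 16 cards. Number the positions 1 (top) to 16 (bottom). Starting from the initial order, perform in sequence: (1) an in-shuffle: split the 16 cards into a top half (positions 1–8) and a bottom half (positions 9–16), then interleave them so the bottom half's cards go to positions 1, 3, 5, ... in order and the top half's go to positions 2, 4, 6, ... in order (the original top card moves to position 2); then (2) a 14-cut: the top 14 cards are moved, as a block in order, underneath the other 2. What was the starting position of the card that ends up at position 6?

2

Undo the operations in reverse order, starting from position 6:
  undo op 2 (cut 14): 6 ← 4
  undo op 1 (in-shuffle, from top half): 4 ← 2
So the card at position 6 came from original position 2.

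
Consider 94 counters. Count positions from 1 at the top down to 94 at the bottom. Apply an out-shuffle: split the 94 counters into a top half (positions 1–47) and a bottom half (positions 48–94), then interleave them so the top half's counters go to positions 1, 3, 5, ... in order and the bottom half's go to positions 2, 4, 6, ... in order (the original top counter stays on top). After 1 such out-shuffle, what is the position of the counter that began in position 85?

76

Track the counter's position through each out-shuffle:
85 → 76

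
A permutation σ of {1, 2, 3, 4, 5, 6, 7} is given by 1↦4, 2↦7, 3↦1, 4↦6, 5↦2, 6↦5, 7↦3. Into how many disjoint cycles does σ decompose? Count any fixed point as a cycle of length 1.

Cycle decomposition: (1 4 6 5 2 7 3).
1 cycle.

1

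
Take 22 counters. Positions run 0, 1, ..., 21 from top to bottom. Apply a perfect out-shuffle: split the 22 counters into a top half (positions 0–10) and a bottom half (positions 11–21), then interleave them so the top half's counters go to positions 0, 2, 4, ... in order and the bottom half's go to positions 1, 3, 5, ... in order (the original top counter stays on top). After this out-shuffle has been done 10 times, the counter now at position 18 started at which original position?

Work backwards from position 18, undoing one out-shuffle at a time:
18 ← 9 ← 15 ← 18 ← 9 ← 15 ← 18 ← 9 ← 15 ← 18 ← 9
So the counter now at position 18 started at position 9.

9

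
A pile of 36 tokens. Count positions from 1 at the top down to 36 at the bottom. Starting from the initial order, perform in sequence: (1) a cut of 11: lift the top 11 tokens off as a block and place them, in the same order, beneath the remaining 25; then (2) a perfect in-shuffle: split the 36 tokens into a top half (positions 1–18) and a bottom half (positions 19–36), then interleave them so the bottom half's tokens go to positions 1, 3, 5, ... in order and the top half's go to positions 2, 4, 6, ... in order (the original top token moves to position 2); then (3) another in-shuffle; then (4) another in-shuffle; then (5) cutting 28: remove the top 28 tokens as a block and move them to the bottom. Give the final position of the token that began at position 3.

Track the token from position 3 forward through each operation:
  after op 1 (cut 11): 3 → 28
  after op 2 (in-shuffle): 28 → 19
  after op 3 (in-shuffle): 19 → 1
  after op 4 (in-shuffle): 1 → 2
  after op 5 (cut 28): 2 → 10

10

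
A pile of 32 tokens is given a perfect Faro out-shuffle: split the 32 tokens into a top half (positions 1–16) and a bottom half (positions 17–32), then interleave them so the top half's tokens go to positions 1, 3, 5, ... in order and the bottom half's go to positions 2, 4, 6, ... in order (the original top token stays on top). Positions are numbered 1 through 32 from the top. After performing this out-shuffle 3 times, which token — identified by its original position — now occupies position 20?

15

Work backwards from position 20, undoing one out-shuffle at a time:
20 ← 26 ← 29 ← 15
So the token now at position 20 started at position 15.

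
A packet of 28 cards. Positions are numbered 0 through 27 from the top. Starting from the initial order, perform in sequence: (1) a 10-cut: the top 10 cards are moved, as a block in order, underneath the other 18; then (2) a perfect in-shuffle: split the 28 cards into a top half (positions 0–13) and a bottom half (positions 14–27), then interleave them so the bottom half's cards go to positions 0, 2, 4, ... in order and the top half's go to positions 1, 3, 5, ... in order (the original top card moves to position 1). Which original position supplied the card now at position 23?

Undo the operations in reverse order, starting from position 23:
  undo op 2 (in-shuffle, from top half): 23 ← 11
  undo op 1 (cut 10): 11 ← 21
So the card at position 23 came from original position 21.

21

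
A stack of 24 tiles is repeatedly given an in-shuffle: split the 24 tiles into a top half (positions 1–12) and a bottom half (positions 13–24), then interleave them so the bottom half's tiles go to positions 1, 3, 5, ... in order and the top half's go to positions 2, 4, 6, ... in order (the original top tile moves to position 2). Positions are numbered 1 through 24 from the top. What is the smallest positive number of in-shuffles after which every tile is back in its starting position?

20

The in-shuffle permutes the 24 positions with cycle lengths [4, 20].
Every tile is home exactly when every cycle has completed a whole number of laps, i.e. after lcm(4, 20) = 20 in-shuffles.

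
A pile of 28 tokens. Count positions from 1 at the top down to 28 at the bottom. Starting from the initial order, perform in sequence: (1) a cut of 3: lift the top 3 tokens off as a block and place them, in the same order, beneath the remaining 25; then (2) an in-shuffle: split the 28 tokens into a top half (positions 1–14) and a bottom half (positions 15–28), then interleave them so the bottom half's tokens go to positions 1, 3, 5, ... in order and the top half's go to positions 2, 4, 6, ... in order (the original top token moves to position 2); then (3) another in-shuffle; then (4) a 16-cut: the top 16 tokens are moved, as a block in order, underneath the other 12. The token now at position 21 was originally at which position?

Undo the operations in reverse order, starting from position 21:
  undo op 4 (cut 16): 21 ← 9
  undo op 3 (in-shuffle, from bottom half): 9 ← 19
  undo op 2 (in-shuffle, from bottom half): 19 ← 24
  undo op 1 (cut 3): 24 ← 27
So the token at position 21 came from original position 27.

27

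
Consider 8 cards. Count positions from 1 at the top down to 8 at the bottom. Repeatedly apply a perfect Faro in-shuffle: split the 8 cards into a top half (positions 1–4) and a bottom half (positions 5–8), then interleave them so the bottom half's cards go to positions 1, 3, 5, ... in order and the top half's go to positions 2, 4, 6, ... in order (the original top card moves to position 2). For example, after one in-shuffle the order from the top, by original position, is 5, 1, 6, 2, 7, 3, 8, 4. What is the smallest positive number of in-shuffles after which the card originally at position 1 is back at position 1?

Follow position 1 under repeated in-shuffles:
1 → 2 → 4 → 8 → 7 → 5 → 1
It first returns after 6 in-shuffles.

6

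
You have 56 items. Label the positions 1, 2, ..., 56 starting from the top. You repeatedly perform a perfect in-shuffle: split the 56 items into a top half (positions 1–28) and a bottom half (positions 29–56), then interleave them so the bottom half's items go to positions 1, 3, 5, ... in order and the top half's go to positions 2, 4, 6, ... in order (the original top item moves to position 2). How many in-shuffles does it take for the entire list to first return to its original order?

18

The in-shuffle permutes the 56 positions with cycle lengths [2, 18, 18, 18].
Every item is home exactly when every cycle has completed a whole number of laps, i.e. after lcm(2, 18) = 18 in-shuffles.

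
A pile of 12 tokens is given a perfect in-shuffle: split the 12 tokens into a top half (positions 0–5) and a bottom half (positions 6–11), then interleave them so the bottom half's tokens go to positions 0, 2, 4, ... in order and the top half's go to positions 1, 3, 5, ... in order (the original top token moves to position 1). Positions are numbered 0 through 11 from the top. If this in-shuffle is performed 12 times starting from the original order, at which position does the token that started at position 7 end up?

Track the token's position through each in-shuffle:
7 → 2 → 5 → 11 → 10 → 8 → 4 → 9 → 6 → 0 → 1 → 3 → 7

7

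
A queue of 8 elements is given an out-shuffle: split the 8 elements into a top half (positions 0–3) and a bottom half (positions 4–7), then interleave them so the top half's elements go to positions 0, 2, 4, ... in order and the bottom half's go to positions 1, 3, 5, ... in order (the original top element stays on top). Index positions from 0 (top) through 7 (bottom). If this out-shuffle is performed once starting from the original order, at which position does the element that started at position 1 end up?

Track the element's position through each out-shuffle:
1 → 2

2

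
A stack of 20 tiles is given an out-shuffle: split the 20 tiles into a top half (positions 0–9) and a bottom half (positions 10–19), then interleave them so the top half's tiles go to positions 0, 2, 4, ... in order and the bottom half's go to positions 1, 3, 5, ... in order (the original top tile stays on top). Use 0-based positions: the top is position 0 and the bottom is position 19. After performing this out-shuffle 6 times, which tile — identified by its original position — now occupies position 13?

10

Work backwards from position 13, undoing one out-shuffle at a time:
13 ← 16 ← 8 ← 4 ← 2 ← 1 ← 10
So the tile now at position 13 started at position 10.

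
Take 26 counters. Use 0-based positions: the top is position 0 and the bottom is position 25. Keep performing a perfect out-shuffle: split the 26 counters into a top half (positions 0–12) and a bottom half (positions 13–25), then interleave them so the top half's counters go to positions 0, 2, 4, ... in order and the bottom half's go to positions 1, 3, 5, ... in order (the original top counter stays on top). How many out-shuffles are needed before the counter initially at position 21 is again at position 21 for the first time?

20

Follow position 21 under repeated out-shuffles:
21 → 17 → 9 → 18 → 11 → 22 → 19 → 13 → 1 → 2 → 4 → 8 → 16 → 7 → 14 → 3 → 6 → 12 → 24 → 23 → 21
It first returns after 20 out-shuffles.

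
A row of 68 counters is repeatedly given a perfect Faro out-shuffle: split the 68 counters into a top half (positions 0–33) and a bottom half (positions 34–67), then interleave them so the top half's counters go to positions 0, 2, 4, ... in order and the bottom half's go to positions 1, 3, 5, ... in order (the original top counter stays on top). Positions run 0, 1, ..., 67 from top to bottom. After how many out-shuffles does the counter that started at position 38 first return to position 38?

66

Follow position 38 under repeated out-shuffles:
38 → 9 → 18 → 36 → 5 → 10 → 20 → 40 → ... → 38 (length 66)
It first returns after 66 out-shuffles.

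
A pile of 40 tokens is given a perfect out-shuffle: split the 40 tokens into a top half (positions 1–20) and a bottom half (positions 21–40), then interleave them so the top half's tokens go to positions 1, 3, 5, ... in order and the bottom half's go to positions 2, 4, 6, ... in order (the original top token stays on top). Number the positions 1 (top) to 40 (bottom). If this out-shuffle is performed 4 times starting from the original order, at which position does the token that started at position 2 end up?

Track the token's position through each out-shuffle:
2 → 3 → 5 → 9 → 17

17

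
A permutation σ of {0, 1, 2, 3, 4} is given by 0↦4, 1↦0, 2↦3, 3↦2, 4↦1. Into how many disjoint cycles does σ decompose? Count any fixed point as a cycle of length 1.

Cycle decomposition: (0 4 1) (2 3).
2 cycles.

2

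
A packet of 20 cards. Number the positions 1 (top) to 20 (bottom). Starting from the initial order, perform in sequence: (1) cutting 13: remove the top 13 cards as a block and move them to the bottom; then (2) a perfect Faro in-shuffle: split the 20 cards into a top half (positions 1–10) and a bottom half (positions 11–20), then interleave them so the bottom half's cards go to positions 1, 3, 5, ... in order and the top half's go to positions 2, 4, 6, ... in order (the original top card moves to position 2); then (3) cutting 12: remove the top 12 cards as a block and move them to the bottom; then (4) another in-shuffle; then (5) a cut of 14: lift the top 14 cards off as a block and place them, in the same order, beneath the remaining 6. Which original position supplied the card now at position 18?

Undo the operations in reverse order, starting from position 18:
  undo op 5 (cut 14): 18 ← 12
  undo op 4 (in-shuffle, from top half): 12 ← 6
  undo op 3 (cut 12): 6 ← 18
  undo op 2 (in-shuffle, from top half): 18 ← 9
  undo op 1 (cut 13): 9 ← 2
So the card at position 18 came from original position 2.

2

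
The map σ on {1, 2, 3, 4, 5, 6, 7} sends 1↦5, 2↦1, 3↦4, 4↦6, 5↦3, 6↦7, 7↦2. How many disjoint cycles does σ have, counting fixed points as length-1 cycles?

1

Cycle decomposition: (1 5 3 4 6 7 2).
1 cycle.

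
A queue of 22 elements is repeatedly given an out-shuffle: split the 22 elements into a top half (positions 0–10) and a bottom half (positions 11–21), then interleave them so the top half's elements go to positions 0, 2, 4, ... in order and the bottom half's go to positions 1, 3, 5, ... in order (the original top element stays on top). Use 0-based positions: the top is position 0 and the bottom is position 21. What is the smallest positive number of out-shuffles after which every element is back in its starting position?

6

The out-shuffle permutes the 22 positions with cycle lengths [1, 1, 2, 3, 3, 6, 6].
Every element is home exactly when every cycle has completed a whole number of laps, i.e. after lcm(1, 2, 3, 6) = 6 out-shuffles.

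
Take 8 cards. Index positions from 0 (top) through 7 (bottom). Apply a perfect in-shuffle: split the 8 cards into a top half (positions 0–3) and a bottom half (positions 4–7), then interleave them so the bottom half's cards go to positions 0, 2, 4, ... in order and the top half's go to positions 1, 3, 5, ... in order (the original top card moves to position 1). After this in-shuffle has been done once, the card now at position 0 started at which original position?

Work backwards from position 0, undoing one in-shuffle at a time:
0 ← 4
So the card now at position 0 started at position 4.

4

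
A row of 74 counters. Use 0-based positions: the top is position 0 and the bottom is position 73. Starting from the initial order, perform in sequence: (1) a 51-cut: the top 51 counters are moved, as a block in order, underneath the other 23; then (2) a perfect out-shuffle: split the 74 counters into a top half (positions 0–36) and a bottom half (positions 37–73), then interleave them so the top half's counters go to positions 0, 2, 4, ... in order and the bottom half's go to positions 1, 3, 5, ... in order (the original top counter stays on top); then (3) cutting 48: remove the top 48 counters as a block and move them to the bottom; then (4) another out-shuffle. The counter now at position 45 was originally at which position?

Undo the operations in reverse order, starting from position 45:
  undo op 4 (out-shuffle, from bottom half): 45 ← 59
  undo op 3 (cut 48): 59 ← 33
  undo op 2 (out-shuffle, from bottom half): 33 ← 53
  undo op 1 (cut 51): 53 ← 30
So the counter at position 45 came from original position 30.

30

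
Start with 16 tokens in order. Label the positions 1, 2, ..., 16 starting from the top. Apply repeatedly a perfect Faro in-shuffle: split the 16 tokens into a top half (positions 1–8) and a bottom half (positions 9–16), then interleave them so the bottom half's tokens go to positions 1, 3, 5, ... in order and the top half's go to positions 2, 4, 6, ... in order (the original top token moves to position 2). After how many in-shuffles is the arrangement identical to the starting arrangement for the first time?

The in-shuffle permutes the 16 positions with cycle lengths [8, 8].
Every token is home exactly when every cycle has completed a whole number of laps, i.e. after lcm(8) = 8 in-shuffles.

8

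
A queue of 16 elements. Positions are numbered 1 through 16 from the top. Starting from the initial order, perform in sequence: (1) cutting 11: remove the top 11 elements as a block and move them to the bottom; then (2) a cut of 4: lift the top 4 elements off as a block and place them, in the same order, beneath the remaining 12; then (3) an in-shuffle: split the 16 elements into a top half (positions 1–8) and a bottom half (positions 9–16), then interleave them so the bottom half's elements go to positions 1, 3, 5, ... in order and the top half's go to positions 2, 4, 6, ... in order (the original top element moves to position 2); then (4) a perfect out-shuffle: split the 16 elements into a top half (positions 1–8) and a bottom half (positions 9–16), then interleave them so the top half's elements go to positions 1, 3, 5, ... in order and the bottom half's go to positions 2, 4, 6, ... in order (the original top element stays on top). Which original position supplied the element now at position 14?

15

Undo the operations in reverse order, starting from position 14:
  undo op 4 (out-shuffle, from bottom half): 14 ← 15
  undo op 3 (in-shuffle, from bottom half): 15 ← 16
  undo op 2 (cut 4): 16 ← 4
  undo op 1 (cut 11): 4 ← 15
So the element at position 14 came from original position 15.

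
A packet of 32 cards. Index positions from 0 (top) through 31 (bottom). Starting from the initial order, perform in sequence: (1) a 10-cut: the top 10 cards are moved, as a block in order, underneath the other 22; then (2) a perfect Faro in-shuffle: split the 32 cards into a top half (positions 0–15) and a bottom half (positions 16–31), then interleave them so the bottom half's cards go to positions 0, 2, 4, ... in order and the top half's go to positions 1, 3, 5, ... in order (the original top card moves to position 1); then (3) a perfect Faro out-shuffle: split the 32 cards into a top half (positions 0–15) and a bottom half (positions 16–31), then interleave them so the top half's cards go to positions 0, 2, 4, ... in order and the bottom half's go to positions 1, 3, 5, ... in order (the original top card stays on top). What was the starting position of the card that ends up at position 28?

1

Undo the operations in reverse order, starting from position 28:
  undo op 3 (out-shuffle, from top half): 28 ← 14
  undo op 2 (in-shuffle, from bottom half): 14 ← 23
  undo op 1 (cut 10): 23 ← 1
So the card at position 28 came from original position 1.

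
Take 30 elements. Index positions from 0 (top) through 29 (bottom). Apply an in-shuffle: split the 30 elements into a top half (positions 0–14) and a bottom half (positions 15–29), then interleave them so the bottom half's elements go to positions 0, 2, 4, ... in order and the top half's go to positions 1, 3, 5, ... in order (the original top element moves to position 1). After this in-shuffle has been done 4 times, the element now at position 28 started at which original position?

26

Work backwards from position 28, undoing one in-shuffle at a time:
28 ← 29 ← 14 ← 22 ← 26
So the element now at position 28 started at position 26.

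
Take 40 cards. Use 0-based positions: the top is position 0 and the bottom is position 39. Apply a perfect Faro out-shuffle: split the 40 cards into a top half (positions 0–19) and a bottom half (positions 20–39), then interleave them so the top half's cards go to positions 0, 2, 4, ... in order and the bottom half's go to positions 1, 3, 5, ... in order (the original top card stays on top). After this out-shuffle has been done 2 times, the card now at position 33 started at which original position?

Work backwards from position 33, undoing one out-shuffle at a time:
33 ← 36 ← 18
So the card now at position 33 started at position 18.

18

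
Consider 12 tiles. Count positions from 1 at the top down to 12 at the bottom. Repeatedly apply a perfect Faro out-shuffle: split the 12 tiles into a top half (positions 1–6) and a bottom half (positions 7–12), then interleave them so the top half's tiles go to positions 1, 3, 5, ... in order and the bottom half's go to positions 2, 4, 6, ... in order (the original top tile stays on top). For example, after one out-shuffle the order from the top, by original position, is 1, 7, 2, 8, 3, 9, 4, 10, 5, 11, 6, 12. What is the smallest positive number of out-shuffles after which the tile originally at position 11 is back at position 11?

10

Follow position 11 under repeated out-shuffles:
11 → 10 → 8 → 4 → 7 → 2 → 3 → 5 → 9 → 6 → 11
It first returns after 10 out-shuffles.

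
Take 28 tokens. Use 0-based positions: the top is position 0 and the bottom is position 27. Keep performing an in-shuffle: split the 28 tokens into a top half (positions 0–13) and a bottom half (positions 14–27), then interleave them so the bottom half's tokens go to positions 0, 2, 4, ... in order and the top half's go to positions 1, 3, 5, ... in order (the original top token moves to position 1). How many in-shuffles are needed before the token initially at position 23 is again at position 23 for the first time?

28

Follow position 23 under repeated in-shuffles:
23 → 18 → 8 → 17 → 6 → 13 → 27 → 26 → ... → 23 (length 28)
It first returns after 28 in-shuffles.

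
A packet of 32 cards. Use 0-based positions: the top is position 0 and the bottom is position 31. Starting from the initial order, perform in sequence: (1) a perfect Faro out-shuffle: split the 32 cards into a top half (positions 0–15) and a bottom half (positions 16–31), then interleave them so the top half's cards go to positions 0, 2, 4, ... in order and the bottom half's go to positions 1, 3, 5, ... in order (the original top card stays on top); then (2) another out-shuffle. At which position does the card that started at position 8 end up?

1

Track the card from position 8 forward through each operation:
  after op 1 (out-shuffle): 8 → 16
  after op 2 (out-shuffle): 16 → 1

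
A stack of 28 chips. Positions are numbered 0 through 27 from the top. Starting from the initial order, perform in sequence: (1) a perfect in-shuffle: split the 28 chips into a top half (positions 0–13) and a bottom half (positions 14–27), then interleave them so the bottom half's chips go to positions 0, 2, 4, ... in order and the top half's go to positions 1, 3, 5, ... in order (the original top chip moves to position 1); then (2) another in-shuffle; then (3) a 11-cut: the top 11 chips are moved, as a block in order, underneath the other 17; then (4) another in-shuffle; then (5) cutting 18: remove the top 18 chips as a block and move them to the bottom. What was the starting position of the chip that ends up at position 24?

22

Undo the operations in reverse order, starting from position 24:
  undo op 5 (cut 18): 24 ← 14
  undo op 4 (in-shuffle, from bottom half): 14 ← 21
  undo op 3 (cut 11): 21 ← 4
  undo op 2 (in-shuffle, from bottom half): 4 ← 16
  undo op 1 (in-shuffle, from bottom half): 16 ← 22
So the chip at position 24 came from original position 22.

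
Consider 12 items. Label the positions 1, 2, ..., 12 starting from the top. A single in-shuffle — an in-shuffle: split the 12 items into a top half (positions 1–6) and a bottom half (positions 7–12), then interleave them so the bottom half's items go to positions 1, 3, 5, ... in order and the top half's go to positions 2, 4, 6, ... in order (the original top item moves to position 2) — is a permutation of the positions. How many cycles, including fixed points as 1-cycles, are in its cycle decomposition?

Trace each unvisited position around until it returns:
(1 2 4 8 3 6 ... len 12)
1 cycle in total.

1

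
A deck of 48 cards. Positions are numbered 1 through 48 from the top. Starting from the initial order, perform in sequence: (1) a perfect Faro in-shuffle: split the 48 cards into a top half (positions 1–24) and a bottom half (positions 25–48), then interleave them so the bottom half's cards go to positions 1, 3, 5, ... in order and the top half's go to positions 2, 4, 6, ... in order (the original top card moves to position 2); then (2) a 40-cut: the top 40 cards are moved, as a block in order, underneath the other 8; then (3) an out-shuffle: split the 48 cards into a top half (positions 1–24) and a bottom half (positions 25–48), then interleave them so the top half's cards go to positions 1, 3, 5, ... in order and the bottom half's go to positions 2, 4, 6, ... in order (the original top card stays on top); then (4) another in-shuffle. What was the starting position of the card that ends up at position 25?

Undo the operations in reverse order, starting from position 25:
  undo op 4 (in-shuffle, from bottom half): 25 ← 37
  undo op 3 (out-shuffle, from top half): 37 ← 19
  undo op 2 (cut 40): 19 ← 11
  undo op 1 (in-shuffle, from bottom half): 11 ← 30
So the card at position 25 came from original position 30.

30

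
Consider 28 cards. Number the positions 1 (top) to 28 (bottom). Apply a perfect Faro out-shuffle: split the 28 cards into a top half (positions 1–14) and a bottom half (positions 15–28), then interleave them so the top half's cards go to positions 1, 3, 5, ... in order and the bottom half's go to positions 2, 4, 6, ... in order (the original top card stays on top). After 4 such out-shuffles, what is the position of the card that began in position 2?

Track the card's position through each out-shuffle:
2 → 3 → 5 → 9 → 17

17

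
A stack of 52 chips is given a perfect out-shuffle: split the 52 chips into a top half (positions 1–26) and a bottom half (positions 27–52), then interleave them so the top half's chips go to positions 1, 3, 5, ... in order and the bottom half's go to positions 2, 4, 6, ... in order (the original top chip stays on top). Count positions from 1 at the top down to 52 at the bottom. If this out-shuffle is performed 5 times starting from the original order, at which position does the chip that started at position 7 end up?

Track the chip's position through each out-shuffle:
7 → 13 → 25 → 49 → 46 → 40

40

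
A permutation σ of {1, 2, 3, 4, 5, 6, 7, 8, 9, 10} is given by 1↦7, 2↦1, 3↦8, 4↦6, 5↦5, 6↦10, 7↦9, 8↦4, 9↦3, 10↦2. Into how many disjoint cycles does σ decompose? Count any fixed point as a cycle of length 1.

2

Cycle decomposition: (1 7 9 3 8 4 6 10 2) (5).
2 cycles.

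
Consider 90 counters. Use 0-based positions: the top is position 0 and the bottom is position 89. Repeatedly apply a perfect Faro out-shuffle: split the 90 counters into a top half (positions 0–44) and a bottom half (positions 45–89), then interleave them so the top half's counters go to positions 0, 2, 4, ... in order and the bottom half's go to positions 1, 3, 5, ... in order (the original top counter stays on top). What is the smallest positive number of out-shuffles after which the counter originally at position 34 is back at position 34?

Follow position 34 under repeated out-shuffles:
34 → 68 → 47 → 5 → 10 → 20 → 40 → 80 → 71 → 53 → 17 → 34
It first returns after 11 out-shuffles.

11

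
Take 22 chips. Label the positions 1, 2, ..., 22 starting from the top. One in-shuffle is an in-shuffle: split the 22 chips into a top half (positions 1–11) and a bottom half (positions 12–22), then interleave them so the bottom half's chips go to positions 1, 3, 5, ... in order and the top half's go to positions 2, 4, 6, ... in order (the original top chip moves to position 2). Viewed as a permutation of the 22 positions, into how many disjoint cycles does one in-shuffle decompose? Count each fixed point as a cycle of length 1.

Trace each unvisited position around until it returns:
(1 2 4 8 16 9 ... len 11) (5 10 20 17 11 22 ... len 11)
2 cycles in total.

2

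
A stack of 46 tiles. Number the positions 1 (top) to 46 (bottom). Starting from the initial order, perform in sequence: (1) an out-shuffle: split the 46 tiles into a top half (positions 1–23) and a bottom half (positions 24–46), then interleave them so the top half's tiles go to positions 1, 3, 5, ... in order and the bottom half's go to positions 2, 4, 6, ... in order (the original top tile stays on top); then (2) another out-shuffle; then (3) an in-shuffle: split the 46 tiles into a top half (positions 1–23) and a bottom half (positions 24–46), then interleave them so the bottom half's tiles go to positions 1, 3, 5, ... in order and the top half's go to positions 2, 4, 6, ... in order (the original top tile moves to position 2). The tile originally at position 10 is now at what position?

Track the tile from position 10 forward through each operation:
  after op 1 (out-shuffle): 10 → 19
  after op 2 (out-shuffle): 19 → 37
  after op 3 (in-shuffle): 37 → 27

27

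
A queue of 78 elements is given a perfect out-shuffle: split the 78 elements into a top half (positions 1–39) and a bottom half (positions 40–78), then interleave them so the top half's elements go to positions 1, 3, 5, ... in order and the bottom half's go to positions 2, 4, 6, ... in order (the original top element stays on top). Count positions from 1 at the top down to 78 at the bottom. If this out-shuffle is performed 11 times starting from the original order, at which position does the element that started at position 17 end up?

Track the element's position through each out-shuffle:
17 → 33 → 65 → 52 → 26 → 51 → 24 → 47 → 16 → 31 → 61 → 44

44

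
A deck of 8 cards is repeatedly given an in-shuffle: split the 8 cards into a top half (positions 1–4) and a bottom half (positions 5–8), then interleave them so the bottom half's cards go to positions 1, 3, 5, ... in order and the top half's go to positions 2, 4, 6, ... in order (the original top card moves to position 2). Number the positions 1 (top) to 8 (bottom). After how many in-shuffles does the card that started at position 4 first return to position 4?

Follow position 4 under repeated in-shuffles:
4 → 8 → 7 → 5 → 1 → 2 → 4
It first returns after 6 in-shuffles.

6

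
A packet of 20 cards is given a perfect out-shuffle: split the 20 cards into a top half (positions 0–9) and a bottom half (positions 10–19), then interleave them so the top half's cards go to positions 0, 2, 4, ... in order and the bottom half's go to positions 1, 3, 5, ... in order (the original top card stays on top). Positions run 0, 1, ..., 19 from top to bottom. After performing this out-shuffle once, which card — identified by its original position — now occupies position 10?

5

Work backwards from position 10, undoing one out-shuffle at a time:
10 ← 5
So the card now at position 10 started at position 5.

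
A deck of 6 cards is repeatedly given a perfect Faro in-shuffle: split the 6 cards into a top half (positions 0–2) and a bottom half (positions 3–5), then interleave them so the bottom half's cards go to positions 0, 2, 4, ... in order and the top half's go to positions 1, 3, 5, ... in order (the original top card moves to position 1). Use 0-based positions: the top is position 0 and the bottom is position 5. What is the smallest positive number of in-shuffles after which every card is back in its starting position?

3

The in-shuffle permutes the 6 positions with cycle lengths [3, 3].
Every card is home exactly when every cycle has completed a whole number of laps, i.e. after lcm(3) = 3 in-shuffles.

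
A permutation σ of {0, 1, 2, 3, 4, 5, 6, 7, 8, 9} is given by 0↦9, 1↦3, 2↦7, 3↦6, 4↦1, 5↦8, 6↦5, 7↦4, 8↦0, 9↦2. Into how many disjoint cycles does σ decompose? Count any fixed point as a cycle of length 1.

1

Cycle decomposition: (0 9 2 7 4 1 3 6 5 8).
1 cycle.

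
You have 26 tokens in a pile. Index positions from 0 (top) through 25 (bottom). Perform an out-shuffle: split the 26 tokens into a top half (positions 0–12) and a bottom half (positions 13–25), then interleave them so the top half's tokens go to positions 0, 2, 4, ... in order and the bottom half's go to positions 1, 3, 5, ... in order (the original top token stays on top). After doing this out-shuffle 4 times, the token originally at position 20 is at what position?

20

Track the token's position through each out-shuffle:
20 → 15 → 5 → 10 → 20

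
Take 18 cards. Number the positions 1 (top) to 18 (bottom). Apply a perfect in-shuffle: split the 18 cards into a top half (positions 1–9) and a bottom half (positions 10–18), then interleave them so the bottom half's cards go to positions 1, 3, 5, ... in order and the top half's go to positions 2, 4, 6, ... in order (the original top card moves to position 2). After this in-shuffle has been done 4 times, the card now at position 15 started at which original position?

14

Work backwards from position 15, undoing one in-shuffle at a time:
15 ← 17 ← 18 ← 9 ← 14
So the card now at position 15 started at position 14.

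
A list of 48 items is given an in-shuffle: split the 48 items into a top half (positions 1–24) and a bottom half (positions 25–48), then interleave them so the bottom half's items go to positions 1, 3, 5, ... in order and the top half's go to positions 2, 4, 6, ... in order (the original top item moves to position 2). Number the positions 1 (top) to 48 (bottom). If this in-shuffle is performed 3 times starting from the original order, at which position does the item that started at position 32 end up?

11

Track the item's position through each in-shuffle:
32 → 15 → 30 → 11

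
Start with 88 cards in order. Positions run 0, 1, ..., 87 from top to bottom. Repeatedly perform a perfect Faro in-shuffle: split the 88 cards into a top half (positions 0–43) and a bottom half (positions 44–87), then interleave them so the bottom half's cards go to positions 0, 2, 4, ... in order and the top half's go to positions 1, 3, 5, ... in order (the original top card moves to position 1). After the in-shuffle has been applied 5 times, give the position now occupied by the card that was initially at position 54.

68

Track the card's position through each in-shuffle:
54 → 20 → 41 → 83 → 78 → 68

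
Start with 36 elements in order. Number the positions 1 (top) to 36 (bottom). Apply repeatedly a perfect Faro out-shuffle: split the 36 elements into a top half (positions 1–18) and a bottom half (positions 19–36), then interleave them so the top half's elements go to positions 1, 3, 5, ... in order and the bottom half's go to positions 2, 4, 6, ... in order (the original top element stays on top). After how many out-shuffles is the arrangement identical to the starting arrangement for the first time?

12

The out-shuffle permutes the 36 positions with cycle lengths [1, 1, 3, 3, 4, 12, 12].
Every element is home exactly when every cycle has completed a whole number of laps, i.e. after lcm(1, 3, 4, 12) = 12 out-shuffles.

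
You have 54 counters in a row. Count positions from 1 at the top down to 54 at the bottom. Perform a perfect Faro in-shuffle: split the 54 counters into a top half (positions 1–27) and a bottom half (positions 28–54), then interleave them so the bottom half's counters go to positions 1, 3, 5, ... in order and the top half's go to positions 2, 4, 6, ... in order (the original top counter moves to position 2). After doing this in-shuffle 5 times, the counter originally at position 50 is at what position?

5

Track the counter's position through each in-shuffle:
50 → 45 → 35 → 15 → 30 → 5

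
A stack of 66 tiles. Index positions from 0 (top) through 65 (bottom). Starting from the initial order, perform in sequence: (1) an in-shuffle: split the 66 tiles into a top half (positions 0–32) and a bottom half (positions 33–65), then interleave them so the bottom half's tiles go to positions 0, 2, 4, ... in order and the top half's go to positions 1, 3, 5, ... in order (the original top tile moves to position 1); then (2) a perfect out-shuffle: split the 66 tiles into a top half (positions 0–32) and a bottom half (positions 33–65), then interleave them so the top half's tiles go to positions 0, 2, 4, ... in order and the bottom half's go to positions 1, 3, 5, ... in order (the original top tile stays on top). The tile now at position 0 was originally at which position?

33

Undo the operations in reverse order, starting from position 0:
  undo op 2 (out-shuffle, from top half): 0 ← 0
  undo op 1 (in-shuffle, from bottom half): 0 ← 33
So the tile at position 0 came from original position 33.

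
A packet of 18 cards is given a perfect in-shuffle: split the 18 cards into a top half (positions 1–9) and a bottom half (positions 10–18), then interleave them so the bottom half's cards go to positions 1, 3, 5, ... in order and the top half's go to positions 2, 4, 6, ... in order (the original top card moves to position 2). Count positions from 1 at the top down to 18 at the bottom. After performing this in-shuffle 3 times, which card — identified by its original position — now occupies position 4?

10

Work backwards from position 4, undoing one in-shuffle at a time:
4 ← 2 ← 1 ← 10
So the card now at position 4 started at position 10.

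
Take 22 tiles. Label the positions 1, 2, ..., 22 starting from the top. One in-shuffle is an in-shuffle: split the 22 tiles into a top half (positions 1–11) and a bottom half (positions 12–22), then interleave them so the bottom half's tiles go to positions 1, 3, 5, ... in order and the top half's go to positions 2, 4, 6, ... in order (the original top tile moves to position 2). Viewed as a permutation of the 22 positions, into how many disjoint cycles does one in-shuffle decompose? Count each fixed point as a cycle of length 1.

2

Trace each unvisited position around until it returns:
(1 2 4 8 16 9 ... len 11) (5 10 20 17 11 22 ... len 11)
2 cycles in total.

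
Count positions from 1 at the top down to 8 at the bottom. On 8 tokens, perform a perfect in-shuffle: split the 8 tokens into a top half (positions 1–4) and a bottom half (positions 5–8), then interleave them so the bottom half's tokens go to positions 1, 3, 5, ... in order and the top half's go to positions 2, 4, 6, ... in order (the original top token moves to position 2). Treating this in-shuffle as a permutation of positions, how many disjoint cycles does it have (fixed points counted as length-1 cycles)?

2

Trace each unvisited position around until it returns:
(1 2 4 8 7 5) (3 6)
2 cycles in total.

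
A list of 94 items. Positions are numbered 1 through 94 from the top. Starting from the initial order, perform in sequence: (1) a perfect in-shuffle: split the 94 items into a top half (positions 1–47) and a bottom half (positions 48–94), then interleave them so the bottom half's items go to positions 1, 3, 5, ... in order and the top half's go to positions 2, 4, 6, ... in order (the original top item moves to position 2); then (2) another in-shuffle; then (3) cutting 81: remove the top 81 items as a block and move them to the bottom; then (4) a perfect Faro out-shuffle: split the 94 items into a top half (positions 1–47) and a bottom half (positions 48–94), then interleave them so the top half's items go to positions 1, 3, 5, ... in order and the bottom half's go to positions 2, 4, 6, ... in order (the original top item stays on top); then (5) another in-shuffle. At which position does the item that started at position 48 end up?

58

Track the item from position 48 forward through each operation:
  after op 1 (in-shuffle): 48 → 1
  after op 2 (in-shuffle): 1 → 2
  after op 3 (cut 81): 2 → 15
  after op 4 (out-shuffle): 15 → 29
  after op 5 (in-shuffle): 29 → 58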